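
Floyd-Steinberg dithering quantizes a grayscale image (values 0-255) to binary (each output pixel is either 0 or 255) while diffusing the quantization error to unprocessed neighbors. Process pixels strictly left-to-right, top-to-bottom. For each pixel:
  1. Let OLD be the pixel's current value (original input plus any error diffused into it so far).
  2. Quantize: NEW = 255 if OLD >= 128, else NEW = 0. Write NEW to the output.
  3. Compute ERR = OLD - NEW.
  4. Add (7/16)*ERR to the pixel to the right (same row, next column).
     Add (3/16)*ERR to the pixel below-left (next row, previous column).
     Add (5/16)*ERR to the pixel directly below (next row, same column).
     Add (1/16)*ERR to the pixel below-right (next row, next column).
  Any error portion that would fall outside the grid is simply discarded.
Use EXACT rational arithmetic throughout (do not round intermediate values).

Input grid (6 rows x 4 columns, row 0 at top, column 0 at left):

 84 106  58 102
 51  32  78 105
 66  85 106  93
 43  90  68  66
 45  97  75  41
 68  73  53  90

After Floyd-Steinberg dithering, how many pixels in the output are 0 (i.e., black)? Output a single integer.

(0,0): OLD=84 → NEW=0, ERR=84
(0,1): OLD=571/4 → NEW=255, ERR=-449/4
(0,2): OLD=569/64 → NEW=0, ERR=569/64
(0,3): OLD=108431/1024 → NEW=0, ERR=108431/1024
(1,0): OLD=3597/64 → NEW=0, ERR=3597/64
(1,1): OLD=14555/512 → NEW=0, ERR=14555/512
(1,2): OLD=1737591/16384 → NEW=0, ERR=1737591/16384
(1,3): OLD=48508401/262144 → NEW=255, ERR=-18338319/262144
(2,0): OLD=728217/8192 → NEW=0, ERR=728217/8192
(2,1): OLD=40939683/262144 → NEW=255, ERR=-25907037/262144
(2,2): OLD=44336431/524288 → NEW=0, ERR=44336431/524288
(2,3): OLD=962715283/8388608 → NEW=0, ERR=962715283/8388608
(3,0): OLD=219148681/4194304 → NEW=0, ERR=219148681/4194304
(3,1): OLD=6938197015/67108864 → NEW=0, ERR=6938197015/67108864
(3,2): OLD=166430104297/1073741824 → NEW=255, ERR=-107374060823/1073741824
(3,3): OLD=1089191732191/17179869184 → NEW=0, ERR=1089191732191/17179869184
(4,0): OLD=86664867605/1073741824 → NEW=0, ERR=86664867605/1073741824
(4,1): OLD=1281068512575/8589934592 → NEW=255, ERR=-909364808385/8589934592
(4,2): OLD=4338564469983/274877906944 → NEW=0, ERR=4338564469983/274877906944
(4,3): OLD=270337437249737/4398046511104 → NEW=0, ERR=270337437249737/4398046511104
(5,0): OLD=10084349115141/137438953472 → NEW=0, ERR=10084349115141/137438953472
(5,1): OLD=351941813097795/4398046511104 → NEW=0, ERR=351941813097795/4398046511104
(5,2): OLD=215176213142359/2199023255552 → NEW=0, ERR=215176213142359/2199023255552
(5,3): OLD=10766758177751199/70368744177664 → NEW=255, ERR=-7177271587553121/70368744177664
Output grid:
  Row 0: .#..  (3 black, running=3)
  Row 1: ...#  (3 black, running=6)
  Row 2: .#..  (3 black, running=9)
  Row 3: ..#.  (3 black, running=12)
  Row 4: .#..  (3 black, running=15)
  Row 5: ...#  (3 black, running=18)

Answer: 18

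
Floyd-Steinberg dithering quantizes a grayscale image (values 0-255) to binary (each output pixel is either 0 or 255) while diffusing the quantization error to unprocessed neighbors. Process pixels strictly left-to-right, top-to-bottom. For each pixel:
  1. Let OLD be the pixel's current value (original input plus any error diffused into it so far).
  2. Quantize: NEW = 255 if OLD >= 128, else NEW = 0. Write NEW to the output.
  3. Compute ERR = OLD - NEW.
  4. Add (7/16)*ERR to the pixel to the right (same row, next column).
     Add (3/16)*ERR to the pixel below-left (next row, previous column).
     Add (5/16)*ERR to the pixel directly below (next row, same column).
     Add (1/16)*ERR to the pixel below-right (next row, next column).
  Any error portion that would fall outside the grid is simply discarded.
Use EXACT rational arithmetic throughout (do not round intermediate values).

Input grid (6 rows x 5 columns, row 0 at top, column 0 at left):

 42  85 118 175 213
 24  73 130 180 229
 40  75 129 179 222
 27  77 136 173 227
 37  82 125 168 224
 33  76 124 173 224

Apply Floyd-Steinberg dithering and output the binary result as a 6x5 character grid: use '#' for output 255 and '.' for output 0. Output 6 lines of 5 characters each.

Answer: ..###
..#.#
..###
.#.##
..#.#
..###

Derivation:
(0,0): OLD=42 → NEW=0, ERR=42
(0,1): OLD=827/8 → NEW=0, ERR=827/8
(0,2): OLD=20893/128 → NEW=255, ERR=-11747/128
(0,3): OLD=276171/2048 → NEW=255, ERR=-246069/2048
(0,4): OLD=5257101/32768 → NEW=255, ERR=-3098739/32768
(1,0): OLD=7233/128 → NEW=0, ERR=7233/128
(1,1): OLD=118215/1024 → NEW=0, ERR=118215/1024
(1,2): OLD=4448595/32768 → NEW=255, ERR=-3907245/32768
(1,3): OLD=8758039/131072 → NEW=0, ERR=8758039/131072
(1,4): OLD=463830885/2097152 → NEW=255, ERR=-70942875/2097152
(2,0): OLD=1299325/16384 → NEW=0, ERR=1299325/16384
(2,1): OLD=66556463/524288 → NEW=0, ERR=66556463/524288
(2,2): OLD=1401068621/8388608 → NEW=255, ERR=-738026419/8388608
(2,3): OLD=19809791639/134217728 → NEW=255, ERR=-14415729001/134217728
(2,4): OLD=362097778785/2147483648 → NEW=255, ERR=-185510551455/2147483648
(3,0): OLD=634053805/8388608 → NEW=0, ERR=634053805/8388608
(3,1): OLD=9274416937/67108864 → NEW=255, ERR=-7838343383/67108864
(3,2): OLD=97070122771/2147483648 → NEW=0, ERR=97070122771/2147483648
(3,3): OLD=590625107419/4294967296 → NEW=255, ERR=-504591553061/4294967296
(3,4): OLD=9750771505063/68719476736 → NEW=255, ERR=-7772695062617/68719476736
(4,0): OLD=41575569539/1073741824 → NEW=0, ERR=41575569539/1073741824
(4,1): OLD=2598949720835/34359738368 → NEW=0, ERR=2598949720835/34359738368
(4,2): OLD=78554305517965/549755813888 → NEW=255, ERR=-61633427023475/549755813888
(4,3): OLD=561676314534147/8796093022208 → NEW=0, ERR=561676314534147/8796093022208
(4,4): OLD=29449003252588693/140737488355328 → NEW=255, ERR=-6439056278019947/140737488355328
(5,0): OLD=32590882147049/549755813888 → NEW=0, ERR=32590882147049/549755813888
(5,1): OLD=470470816458747/4398046511104 → NEW=0, ERR=470470816458747/4398046511104
(5,2): OLD=21457725896741331/140737488355328 → NEW=255, ERR=-14430333633867309/140737488355328
(5,3): OLD=74596952835284765/562949953421312 → NEW=255, ERR=-68955285287149795/562949953421312
(5,4): OLD=1442091794621720111/9007199254740992 → NEW=255, ERR=-854744015337232849/9007199254740992
Row 0: ..###
Row 1: ..#.#
Row 2: ..###
Row 3: .#.##
Row 4: ..#.#
Row 5: ..###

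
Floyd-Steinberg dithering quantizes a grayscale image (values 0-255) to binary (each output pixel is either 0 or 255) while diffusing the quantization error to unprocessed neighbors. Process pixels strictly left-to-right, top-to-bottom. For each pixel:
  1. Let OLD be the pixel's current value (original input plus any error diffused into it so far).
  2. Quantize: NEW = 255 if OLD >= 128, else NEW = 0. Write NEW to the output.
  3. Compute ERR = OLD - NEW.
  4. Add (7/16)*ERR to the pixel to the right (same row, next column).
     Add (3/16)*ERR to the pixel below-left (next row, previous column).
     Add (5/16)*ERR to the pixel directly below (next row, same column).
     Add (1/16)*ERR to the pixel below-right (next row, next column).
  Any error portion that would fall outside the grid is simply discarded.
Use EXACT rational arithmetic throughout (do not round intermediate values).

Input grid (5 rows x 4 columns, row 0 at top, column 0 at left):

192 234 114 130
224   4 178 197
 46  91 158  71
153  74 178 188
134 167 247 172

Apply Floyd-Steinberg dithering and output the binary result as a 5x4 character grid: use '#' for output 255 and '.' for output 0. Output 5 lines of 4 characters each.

Answer: ##.#
#.##
..#.
#.##
.##.

Derivation:
(0,0): OLD=192 → NEW=255, ERR=-63
(0,1): OLD=3303/16 → NEW=255, ERR=-777/16
(0,2): OLD=23745/256 → NEW=0, ERR=23745/256
(0,3): OLD=698695/4096 → NEW=255, ERR=-345785/4096
(1,0): OLD=49973/256 → NEW=255, ERR=-15307/256
(1,1): OLD=-48909/2048 → NEW=0, ERR=-48909/2048
(1,2): OLD=11644015/65536 → NEW=255, ERR=-5067665/65536
(1,3): OLD=149511737/1048576 → NEW=255, ERR=-117875143/1048576
(2,0): OLD=748321/32768 → NEW=0, ERR=748321/32768
(2,1): OLD=78949883/1048576 → NEW=0, ERR=78949883/1048576
(2,2): OLD=302421159/2097152 → NEW=255, ERR=-232352601/2097152
(2,3): OLD=-585020245/33554432 → NEW=0, ERR=-585020245/33554432
(3,0): OLD=2923495057/16777216 → NEW=255, ERR=-1354695023/16777216
(3,1): OLD=11504027151/268435456 → NEW=0, ERR=11504027151/268435456
(3,2): OLD=702497388273/4294967296 → NEW=255, ERR=-392719272207/4294967296
(3,3): OLD=9319955637271/68719476736 → NEW=255, ERR=-8203510930409/68719476736
(4,0): OLD=501662097277/4294967296 → NEW=0, ERR=501662097277/4294967296
(4,1): OLD=7191574862711/34359738368 → NEW=255, ERR=-1570158421129/34359738368
(4,2): OLD=196514110547735/1099511627776 → NEW=255, ERR=-83861354535145/1099511627776
(4,3): OLD=1682009509775825/17592186044416 → NEW=0, ERR=1682009509775825/17592186044416
Row 0: ##.#
Row 1: #.##
Row 2: ..#.
Row 3: #.##
Row 4: .##.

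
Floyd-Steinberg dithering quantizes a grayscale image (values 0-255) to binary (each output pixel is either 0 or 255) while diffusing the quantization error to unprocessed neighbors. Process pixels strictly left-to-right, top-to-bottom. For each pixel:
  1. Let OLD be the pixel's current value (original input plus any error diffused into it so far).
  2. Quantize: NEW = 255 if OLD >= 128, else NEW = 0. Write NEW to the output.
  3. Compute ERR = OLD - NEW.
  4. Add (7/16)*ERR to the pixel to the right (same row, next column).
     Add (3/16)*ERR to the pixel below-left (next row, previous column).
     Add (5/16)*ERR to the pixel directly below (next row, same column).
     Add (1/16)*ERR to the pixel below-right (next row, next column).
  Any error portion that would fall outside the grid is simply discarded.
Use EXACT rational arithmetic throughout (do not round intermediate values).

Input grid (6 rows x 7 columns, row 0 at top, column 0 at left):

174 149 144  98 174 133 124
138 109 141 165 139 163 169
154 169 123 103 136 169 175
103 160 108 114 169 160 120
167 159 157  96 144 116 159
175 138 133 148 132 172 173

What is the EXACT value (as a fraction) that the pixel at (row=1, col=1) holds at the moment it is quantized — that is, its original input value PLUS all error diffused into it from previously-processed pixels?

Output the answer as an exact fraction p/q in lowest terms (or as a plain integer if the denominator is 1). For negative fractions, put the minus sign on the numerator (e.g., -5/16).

(0,0): OLD=174 → NEW=255, ERR=-81
(0,1): OLD=1817/16 → NEW=0, ERR=1817/16
(0,2): OLD=49583/256 → NEW=255, ERR=-15697/256
(0,3): OLD=291529/4096 → NEW=0, ERR=291529/4096
(0,4): OLD=13443967/65536 → NEW=255, ERR=-3267713/65536
(0,5): OLD=116586617/1048576 → NEW=0, ERR=116586617/1048576
(0,6): OLD=2896481103/16777216 → NEW=255, ERR=-1381708977/16777216
(1,0): OLD=34299/256 → NEW=255, ERR=-30981/256
(1,1): OLD=153565/2048 → NEW=0, ERR=153565/2048
Target (1,1): original=109, with diffused error = 153565/2048

Answer: 153565/2048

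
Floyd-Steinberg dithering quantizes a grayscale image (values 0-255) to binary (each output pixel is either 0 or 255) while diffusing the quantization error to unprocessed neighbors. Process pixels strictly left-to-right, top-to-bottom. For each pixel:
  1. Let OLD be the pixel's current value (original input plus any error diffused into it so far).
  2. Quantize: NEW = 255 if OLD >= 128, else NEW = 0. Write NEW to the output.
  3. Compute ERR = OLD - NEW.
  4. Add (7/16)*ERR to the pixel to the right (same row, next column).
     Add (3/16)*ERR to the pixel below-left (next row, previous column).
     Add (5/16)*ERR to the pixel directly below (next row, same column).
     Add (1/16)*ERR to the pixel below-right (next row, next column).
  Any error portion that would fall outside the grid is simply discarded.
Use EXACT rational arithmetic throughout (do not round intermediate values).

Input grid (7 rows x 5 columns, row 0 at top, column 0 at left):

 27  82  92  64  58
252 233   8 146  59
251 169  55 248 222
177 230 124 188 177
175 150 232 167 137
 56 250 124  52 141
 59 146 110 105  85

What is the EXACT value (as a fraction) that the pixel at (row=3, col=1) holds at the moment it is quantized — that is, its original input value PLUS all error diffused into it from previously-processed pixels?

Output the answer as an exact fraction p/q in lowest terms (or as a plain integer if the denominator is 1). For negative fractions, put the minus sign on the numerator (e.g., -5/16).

(0,0): OLD=27 → NEW=0, ERR=27
(0,1): OLD=1501/16 → NEW=0, ERR=1501/16
(0,2): OLD=34059/256 → NEW=255, ERR=-31221/256
(0,3): OLD=43597/4096 → NEW=0, ERR=43597/4096
(0,4): OLD=4106267/65536 → NEW=0, ERR=4106267/65536
(1,0): OLD=71175/256 → NEW=255, ERR=5895/256
(1,1): OLD=514481/2048 → NEW=255, ERR=-7759/2048
(1,2): OLD=-1566971/65536 → NEW=0, ERR=-1566971/65536
(1,3): OLD=37484321/262144 → NEW=255, ERR=-29362399/262144
(1,4): OLD=126842691/4194304 → NEW=0, ERR=126842691/4194304
(2,0): OLD=8437291/32768 → NEW=255, ERR=81451/32768
(2,1): OLD=173916425/1048576 → NEW=255, ERR=-93470455/1048576
(2,2): OLD=-213225381/16777216 → NEW=0, ERR=-213225381/16777216
(2,3): OLD=56804415457/268435456 → NEW=255, ERR=-11646625823/268435456
(2,4): OLD=882478923495/4294967296 → NEW=255, ERR=-212737736985/4294967296
(3,0): OLD=2702188027/16777216 → NEW=255, ERR=-1576002053/16777216
(3,1): OLD=21316265439/134217728 → NEW=255, ERR=-12909255201/134217728
Target (3,1): original=230, with diffused error = 21316265439/134217728

Answer: 21316265439/134217728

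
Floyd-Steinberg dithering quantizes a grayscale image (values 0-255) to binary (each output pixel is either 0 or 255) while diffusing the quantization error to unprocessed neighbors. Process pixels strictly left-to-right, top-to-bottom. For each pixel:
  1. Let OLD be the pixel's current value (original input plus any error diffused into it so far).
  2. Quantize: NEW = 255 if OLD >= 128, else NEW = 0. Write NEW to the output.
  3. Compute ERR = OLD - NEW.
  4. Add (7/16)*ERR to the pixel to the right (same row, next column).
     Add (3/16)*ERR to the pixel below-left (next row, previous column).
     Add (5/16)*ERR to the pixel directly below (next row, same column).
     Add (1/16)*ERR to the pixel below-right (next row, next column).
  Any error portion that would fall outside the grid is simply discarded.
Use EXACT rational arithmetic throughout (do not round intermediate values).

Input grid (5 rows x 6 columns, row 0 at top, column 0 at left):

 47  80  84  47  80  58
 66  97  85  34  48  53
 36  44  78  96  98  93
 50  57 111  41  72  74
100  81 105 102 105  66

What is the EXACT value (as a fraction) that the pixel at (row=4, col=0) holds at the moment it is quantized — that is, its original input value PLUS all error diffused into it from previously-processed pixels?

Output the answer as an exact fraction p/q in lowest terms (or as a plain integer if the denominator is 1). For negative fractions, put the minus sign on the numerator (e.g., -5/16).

Answer: 310132262753/2147483648

Derivation:
(0,0): OLD=47 → NEW=0, ERR=47
(0,1): OLD=1609/16 → NEW=0, ERR=1609/16
(0,2): OLD=32767/256 → NEW=0, ERR=32767/256
(0,3): OLD=421881/4096 → NEW=0, ERR=421881/4096
(0,4): OLD=8196047/65536 → NEW=0, ERR=8196047/65536
(0,5): OLD=118189737/1048576 → NEW=0, ERR=118189737/1048576
(1,0): OLD=25483/256 → NEW=0, ERR=25483/256
(1,1): OLD=407373/2048 → NEW=255, ERR=-114867/2048
(1,2): OLD=8261329/65536 → NEW=0, ERR=8261329/65536
(1,3): OLD=40051965/262144 → NEW=255, ERR=-26794755/262144
(1,4): OLD=1173307735/16777216 → NEW=0, ERR=1173307735/16777216
(1,5): OLD=33993600305/268435456 → NEW=0, ERR=33993600305/268435456
(2,0): OLD=1854367/32768 → NEW=0, ERR=1854367/32768
(2,1): OLD=85027397/1048576 → NEW=0, ERR=85027397/1048576
(2,2): OLD=2184371983/16777216 → NEW=255, ERR=-2093818097/16777216
(2,3): OLD=4086789463/134217728 → NEW=0, ERR=4086789463/134217728
(2,4): OLD=646529438085/4294967296 → NEW=255, ERR=-448687222395/4294967296
(2,5): OLD=6269955584243/68719476736 → NEW=0, ERR=6269955584243/68719476736
(3,0): OLD=1390641711/16777216 → NEW=0, ERR=1390641711/16777216
(3,1): OLD=13252743171/134217728 → NEW=0, ERR=13252743171/134217728
(3,2): OLD=135265519225/1073741824 → NEW=0, ERR=135265519225/1073741824
(3,3): OLD=5376740298539/68719476736 → NEW=0, ERR=5376740298539/68719476736
(3,4): OLD=50904672227915/549755813888 → NEW=0, ERR=50904672227915/549755813888
(3,5): OLD=1200609848141957/8796093022208 → NEW=255, ERR=-1042393872521083/8796093022208
(4,0): OLD=310132262753/2147483648 → NEW=255, ERR=-237476067487/2147483648
Target (4,0): original=100, with diffused error = 310132262753/2147483648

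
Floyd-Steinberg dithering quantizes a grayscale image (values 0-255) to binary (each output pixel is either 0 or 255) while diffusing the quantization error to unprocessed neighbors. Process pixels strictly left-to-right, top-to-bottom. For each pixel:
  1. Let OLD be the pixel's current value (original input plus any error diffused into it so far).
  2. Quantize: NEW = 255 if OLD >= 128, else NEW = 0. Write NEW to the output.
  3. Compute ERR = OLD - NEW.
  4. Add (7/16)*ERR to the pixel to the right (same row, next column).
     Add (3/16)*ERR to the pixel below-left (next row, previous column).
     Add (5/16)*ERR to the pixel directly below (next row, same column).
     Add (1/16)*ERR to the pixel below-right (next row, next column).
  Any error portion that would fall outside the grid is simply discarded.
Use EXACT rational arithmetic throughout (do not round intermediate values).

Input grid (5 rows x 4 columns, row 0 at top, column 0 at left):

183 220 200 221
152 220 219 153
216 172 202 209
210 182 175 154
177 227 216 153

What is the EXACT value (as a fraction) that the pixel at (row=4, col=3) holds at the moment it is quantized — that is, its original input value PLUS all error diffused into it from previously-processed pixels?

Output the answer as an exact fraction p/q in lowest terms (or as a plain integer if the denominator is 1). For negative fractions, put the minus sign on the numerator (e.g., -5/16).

(0,0): OLD=183 → NEW=255, ERR=-72
(0,1): OLD=377/2 → NEW=255, ERR=-133/2
(0,2): OLD=5469/32 → NEW=255, ERR=-2691/32
(0,3): OLD=94315/512 → NEW=255, ERR=-36245/512
(1,0): OLD=3745/32 → NEW=0, ERR=3745/32
(1,1): OLD=58919/256 → NEW=255, ERR=-6361/256
(1,2): OLD=1346931/8192 → NEW=255, ERR=-742029/8192
(1,3): OLD=11271317/131072 → NEW=0, ERR=11271317/131072
(2,0): OLD=1015453/4096 → NEW=255, ERR=-29027/4096
(2,1): OLD=19852879/131072 → NEW=255, ERR=-13570481/131072
(2,2): OLD=37478267/262144 → NEW=255, ERR=-29368453/262144
(2,3): OLD=759998607/4194304 → NEW=255, ERR=-309548913/4194304
(3,0): OLD=395046157/2097152 → NEW=255, ERR=-139727603/2097152
(3,1): OLD=3323470227/33554432 → NEW=0, ERR=3323470227/33554432
(3,2): OLD=87517674221/536870912 → NEW=255, ERR=-49384408339/536870912
(3,3): OLD=718901172731/8589934592 → NEW=0, ERR=718901172731/8589934592
(4,0): OLD=93818353865/536870912 → NEW=255, ERR=-43083728695/536870912
(4,1): OLD=865141589147/4294967296 → NEW=255, ERR=-230075071333/4294967296
(4,2): OLD=25522522180475/137438953472 → NEW=255, ERR=-9524410954885/137438953472
(4,3): OLD=314649366698957/2199023255552 → NEW=255, ERR=-246101563466803/2199023255552
Target (4,3): original=153, with diffused error = 314649366698957/2199023255552

Answer: 314649366698957/2199023255552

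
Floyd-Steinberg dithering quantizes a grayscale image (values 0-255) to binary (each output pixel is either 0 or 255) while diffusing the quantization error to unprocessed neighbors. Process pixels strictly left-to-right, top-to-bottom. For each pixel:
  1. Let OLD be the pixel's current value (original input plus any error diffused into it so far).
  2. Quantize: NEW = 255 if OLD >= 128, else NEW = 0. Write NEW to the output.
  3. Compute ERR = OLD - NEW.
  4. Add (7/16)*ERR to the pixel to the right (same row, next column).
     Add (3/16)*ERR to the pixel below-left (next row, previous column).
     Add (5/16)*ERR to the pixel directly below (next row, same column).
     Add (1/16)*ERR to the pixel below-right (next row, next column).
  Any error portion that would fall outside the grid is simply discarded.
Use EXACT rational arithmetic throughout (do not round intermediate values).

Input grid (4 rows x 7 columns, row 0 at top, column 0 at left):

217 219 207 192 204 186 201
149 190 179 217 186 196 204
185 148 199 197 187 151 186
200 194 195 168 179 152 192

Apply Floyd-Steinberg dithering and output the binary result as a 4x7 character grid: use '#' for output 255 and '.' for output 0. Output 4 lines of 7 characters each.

(0,0): OLD=217 → NEW=255, ERR=-38
(0,1): OLD=1619/8 → NEW=255, ERR=-421/8
(0,2): OLD=23549/128 → NEW=255, ERR=-9091/128
(0,3): OLD=329579/2048 → NEW=255, ERR=-192661/2048
(0,4): OLD=5336045/32768 → NEW=255, ERR=-3019795/32768
(0,5): OLD=76379003/524288 → NEW=255, ERR=-57314437/524288
(0,6): OLD=1284909149/8388608 → NEW=255, ERR=-854185891/8388608
(1,0): OLD=16289/128 → NEW=0, ERR=16289/128
(1,1): OLD=218663/1024 → NEW=255, ERR=-42457/1024
(1,2): OLD=3858035/32768 → NEW=0, ERR=3858035/32768
(1,3): OLD=28494295/131072 → NEW=255, ERR=-4929065/131072
(1,4): OLD=959419141/8388608 → NEW=0, ERR=959419141/8388608
(1,5): OLD=12550914261/67108864 → NEW=255, ERR=-4561846059/67108864
(1,6): OLD=145606726107/1073741824 → NEW=255, ERR=-128197439013/1073741824
(2,0): OLD=3555229/16384 → NEW=255, ERR=-622691/16384
(2,1): OLD=77827919/524288 → NEW=255, ERR=-55865521/524288
(2,2): OLD=1506030381/8388608 → NEW=255, ERR=-633064659/8388608
(2,3): OLD=12149026693/67108864 → NEW=255, ERR=-4963733627/67108864
(2,4): OLD=94105565941/536870912 → NEW=255, ERR=-42796516619/536870912
(2,5): OLD=1368274662407/17179869184 → NEW=0, ERR=1368274662407/17179869184
(2,6): OLD=49281585616289/274877906944 → NEW=255, ERR=-20812280654431/274877906944
(3,0): OLD=1410494477/8388608 → NEW=255, ERR=-728600563/8388608
(3,1): OLD=7125390921/67108864 → NEW=0, ERR=7125390921/67108864
(3,2): OLD=105946409099/536870912 → NEW=255, ERR=-30955673461/536870912
(3,3): OLD=214741066029/2147483648 → NEW=0, ERR=214741066029/2147483648
(3,4): OLD=57215310560269/274877906944 → NEW=255, ERR=-12878555710451/274877906944
(3,5): OLD=301733247117495/2199023255552 → NEW=255, ERR=-259017683048265/2199023255552
(3,6): OLD=4284923590328745/35184372088832 → NEW=0, ERR=4284923590328745/35184372088832
Row 0: #######
Row 1: .#.#.##
Row 2: #####.#
Row 3: #.#.##.

Answer: #######
.#.#.##
#####.#
#.#.##.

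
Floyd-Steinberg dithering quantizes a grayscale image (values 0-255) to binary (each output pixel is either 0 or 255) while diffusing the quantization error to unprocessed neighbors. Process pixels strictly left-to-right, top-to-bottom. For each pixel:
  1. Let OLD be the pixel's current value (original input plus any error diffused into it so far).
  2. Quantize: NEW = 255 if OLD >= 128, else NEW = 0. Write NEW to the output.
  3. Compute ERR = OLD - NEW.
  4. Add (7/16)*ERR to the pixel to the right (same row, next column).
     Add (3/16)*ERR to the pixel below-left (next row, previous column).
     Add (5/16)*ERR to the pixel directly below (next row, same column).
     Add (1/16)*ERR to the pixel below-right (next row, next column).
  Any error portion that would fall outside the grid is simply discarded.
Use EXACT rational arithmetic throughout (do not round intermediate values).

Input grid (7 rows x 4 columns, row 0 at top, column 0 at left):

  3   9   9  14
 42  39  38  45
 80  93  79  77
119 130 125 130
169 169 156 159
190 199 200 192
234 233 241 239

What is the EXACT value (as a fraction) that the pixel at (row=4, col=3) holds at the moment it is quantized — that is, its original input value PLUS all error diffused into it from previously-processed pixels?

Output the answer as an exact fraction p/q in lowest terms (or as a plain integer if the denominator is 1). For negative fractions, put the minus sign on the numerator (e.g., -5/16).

(0,0): OLD=3 → NEW=0, ERR=3
(0,1): OLD=165/16 → NEW=0, ERR=165/16
(0,2): OLD=3459/256 → NEW=0, ERR=3459/256
(0,3): OLD=81557/4096 → NEW=0, ERR=81557/4096
(1,0): OLD=11487/256 → NEW=0, ERR=11487/256
(1,1): OLD=132249/2048 → NEW=0, ERR=132249/2048
(1,2): OLD=4905485/65536 → NEW=0, ERR=4905485/65536
(1,3): OLD=88934379/1048576 → NEW=0, ERR=88934379/1048576
(2,0): OLD=3477667/32768 → NEW=0, ERR=3477667/32768
(2,1): OLD=185021873/1048576 → NEW=255, ERR=-82365007/1048576
(2,2): OLD=184474805/2097152 → NEW=0, ERR=184474805/2097152
(2,3): OLD=4921334209/33554432 → NEW=255, ERR=-3635045951/33554432
(3,0): OLD=2305820403/16777216 → NEW=255, ERR=-1972369677/16777216
(3,1): OLD=20708781805/268435456 → NEW=0, ERR=20708781805/268435456
(3,2): OLD=691569715219/4294967296 → NEW=255, ERR=-403646945261/4294967296
(3,3): OLD=4159378350853/68719476736 → NEW=0, ERR=4159378350853/68719476736
(4,0): OLD=630186244279/4294967296 → NEW=255, ERR=-465030416201/4294967296
(4,1): OLD=4149606863141/34359738368 → NEW=0, ERR=4149606863141/34359738368
(4,2): OLD=215106137590789/1099511627776 → NEW=255, ERR=-65269327492091/1099511627776
(4,3): OLD=2569688938698931/17592186044416 → NEW=255, ERR=-1916318502627149/17592186044416
Target (4,3): original=159, with diffused error = 2569688938698931/17592186044416

Answer: 2569688938698931/17592186044416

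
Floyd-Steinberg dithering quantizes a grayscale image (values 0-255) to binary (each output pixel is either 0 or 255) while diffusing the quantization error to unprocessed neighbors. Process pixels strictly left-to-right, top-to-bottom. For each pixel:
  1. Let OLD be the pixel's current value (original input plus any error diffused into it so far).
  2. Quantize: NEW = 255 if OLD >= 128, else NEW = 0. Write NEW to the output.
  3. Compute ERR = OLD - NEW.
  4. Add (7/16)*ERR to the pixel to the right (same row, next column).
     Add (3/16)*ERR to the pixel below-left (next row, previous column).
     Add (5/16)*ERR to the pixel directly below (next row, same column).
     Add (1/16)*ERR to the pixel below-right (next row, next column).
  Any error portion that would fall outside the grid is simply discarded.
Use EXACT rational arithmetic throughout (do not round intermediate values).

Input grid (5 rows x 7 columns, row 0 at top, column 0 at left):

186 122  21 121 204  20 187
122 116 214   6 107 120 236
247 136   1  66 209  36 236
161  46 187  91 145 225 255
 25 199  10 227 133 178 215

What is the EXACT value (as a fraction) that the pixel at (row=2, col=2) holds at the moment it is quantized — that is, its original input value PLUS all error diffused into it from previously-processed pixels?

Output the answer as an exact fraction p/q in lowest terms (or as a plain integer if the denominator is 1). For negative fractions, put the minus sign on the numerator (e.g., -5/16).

Answer: 354613371/16777216

Derivation:
(0,0): OLD=186 → NEW=255, ERR=-69
(0,1): OLD=1469/16 → NEW=0, ERR=1469/16
(0,2): OLD=15659/256 → NEW=0, ERR=15659/256
(0,3): OLD=605229/4096 → NEW=255, ERR=-439251/4096
(0,4): OLD=10294587/65536 → NEW=255, ERR=-6417093/65536
(0,5): OLD=-23948131/1048576 → NEW=0, ERR=-23948131/1048576
(0,6): OLD=2969702475/16777216 → NEW=255, ERR=-1308487605/16777216
(1,0): OLD=30119/256 → NEW=0, ERR=30119/256
(1,1): OLD=416401/2048 → NEW=255, ERR=-105839/2048
(1,2): OLD=12853989/65536 → NEW=255, ERR=-3857691/65536
(1,3): OLD=-17773759/262144 → NEW=0, ERR=-17773759/262144
(1,4): OLD=599836771/16777216 → NEW=0, ERR=599836771/16777216
(1,5): OLD=14463511507/134217728 → NEW=0, ERR=14463511507/134217728
(1,6): OLD=552645856509/2147483648 → NEW=255, ERR=5037526269/2147483648
(2,0): OLD=8980939/32768 → NEW=255, ERR=625099/32768
(2,1): OLD=130560873/1048576 → NEW=0, ERR=130560873/1048576
(2,2): OLD=354613371/16777216 → NEW=0, ERR=354613371/16777216
Target (2,2): original=1, with diffused error = 354613371/16777216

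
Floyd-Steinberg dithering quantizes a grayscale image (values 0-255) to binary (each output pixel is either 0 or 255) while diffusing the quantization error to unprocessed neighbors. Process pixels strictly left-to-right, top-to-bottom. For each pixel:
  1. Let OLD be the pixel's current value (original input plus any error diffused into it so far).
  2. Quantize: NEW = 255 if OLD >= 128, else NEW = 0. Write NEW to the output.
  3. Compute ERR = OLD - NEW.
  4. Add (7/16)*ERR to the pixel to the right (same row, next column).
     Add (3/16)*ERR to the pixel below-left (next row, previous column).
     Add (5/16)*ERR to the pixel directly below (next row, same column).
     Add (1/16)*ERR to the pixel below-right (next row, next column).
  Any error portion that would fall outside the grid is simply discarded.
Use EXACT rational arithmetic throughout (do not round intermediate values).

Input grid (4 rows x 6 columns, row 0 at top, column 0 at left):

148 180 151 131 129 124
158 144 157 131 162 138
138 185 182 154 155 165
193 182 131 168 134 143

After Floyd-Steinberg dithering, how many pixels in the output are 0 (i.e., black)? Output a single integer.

Answer: 9

Derivation:
(0,0): OLD=148 → NEW=255, ERR=-107
(0,1): OLD=2131/16 → NEW=255, ERR=-1949/16
(0,2): OLD=25013/256 → NEW=0, ERR=25013/256
(0,3): OLD=711667/4096 → NEW=255, ERR=-332813/4096
(0,4): OLD=6124453/65536 → NEW=0, ERR=6124453/65536
(0,5): OLD=172894595/1048576 → NEW=255, ERR=-94492285/1048576
(1,0): OLD=26041/256 → NEW=0, ERR=26041/256
(1,1): OLD=331919/2048 → NEW=255, ERR=-190321/2048
(1,2): OLD=8128315/65536 → NEW=0, ERR=8128315/65536
(1,3): OLD=48103327/262144 → NEW=255, ERR=-18743393/262144
(1,4): OLD=2314373245/16777216 → NEW=255, ERR=-1963816835/16777216
(1,5): OLD=17305852251/268435456 → NEW=0, ERR=17305852251/268435456
(2,0): OLD=4992661/32768 → NEW=255, ERR=-3363179/32768
(2,1): OLD=147502135/1048576 → NEW=255, ERR=-119884745/1048576
(2,2): OLD=2542160229/16777216 → NEW=255, ERR=-1736029851/16777216
(2,3): OLD=9689181821/134217728 → NEW=0, ERR=9689181821/134217728
(2,4): OLD=676987451895/4294967296 → NEW=255, ERR=-418229208585/4294967296
(2,5): OLD=9292840271665/68719476736 → NEW=255, ERR=-8230626296015/68719476736
(3,0): OLD=2340239813/16777216 → NEW=255, ERR=-1937950267/16777216
(3,1): OLD=9384392161/134217728 → NEW=0, ERR=9384392161/134217728
(3,2): OLD=145646103539/1073741824 → NEW=255, ERR=-128158061581/1073741824
(3,3): OLD=7807604191129/68719476736 → NEW=0, ERR=7807604191129/68719476736
(3,4): OLD=74399216488697/549755813888 → NEW=255, ERR=-65788516052743/549755813888
(3,5): OLD=414563299267063/8796093022208 → NEW=0, ERR=414563299267063/8796093022208
Output grid:
  Row 0: ##.#.#  (2 black, running=2)
  Row 1: .#.##.  (3 black, running=5)
  Row 2: ###.##  (1 black, running=6)
  Row 3: #.#.#.  (3 black, running=9)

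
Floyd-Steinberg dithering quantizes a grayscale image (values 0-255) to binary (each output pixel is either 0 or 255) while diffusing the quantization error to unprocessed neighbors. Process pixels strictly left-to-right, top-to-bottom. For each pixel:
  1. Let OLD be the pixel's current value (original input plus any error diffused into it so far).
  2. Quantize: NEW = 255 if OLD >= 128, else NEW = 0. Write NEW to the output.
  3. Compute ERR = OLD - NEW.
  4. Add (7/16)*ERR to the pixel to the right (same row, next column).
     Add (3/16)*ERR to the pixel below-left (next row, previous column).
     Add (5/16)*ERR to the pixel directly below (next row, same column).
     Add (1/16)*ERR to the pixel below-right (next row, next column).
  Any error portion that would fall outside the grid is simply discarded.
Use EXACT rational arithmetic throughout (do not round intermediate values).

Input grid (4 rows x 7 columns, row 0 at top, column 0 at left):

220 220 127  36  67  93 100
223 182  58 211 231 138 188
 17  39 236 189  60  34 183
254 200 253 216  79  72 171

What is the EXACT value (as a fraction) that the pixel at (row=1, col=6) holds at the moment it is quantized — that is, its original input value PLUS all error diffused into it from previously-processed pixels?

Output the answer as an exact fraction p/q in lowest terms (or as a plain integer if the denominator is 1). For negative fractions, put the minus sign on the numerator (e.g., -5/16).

(0,0): OLD=220 → NEW=255, ERR=-35
(0,1): OLD=3275/16 → NEW=255, ERR=-805/16
(0,2): OLD=26877/256 → NEW=0, ERR=26877/256
(0,3): OLD=335595/4096 → NEW=0, ERR=335595/4096
(0,4): OLD=6740077/65536 → NEW=0, ERR=6740077/65536
(0,5): OLD=144698107/1048576 → NEW=255, ERR=-122688773/1048576
(0,6): OLD=818900189/16777216 → NEW=0, ERR=818900189/16777216
(1,0): OLD=51873/256 → NEW=255, ERR=-13407/256
(1,1): OLD=329447/2048 → NEW=255, ERR=-192793/2048
(1,2): OLD=4052851/65536 → NEW=0, ERR=4052851/65536
(1,3): OLD=75891959/262144 → NEW=255, ERR=9045239/262144
(1,4): OLD=4385855749/16777216 → NEW=255, ERR=107665669/16777216
(1,5): OLD=16082405525/134217728 → NEW=0, ERR=16082405525/134217728
(1,6): OLD=533355609115/2147483648 → NEW=255, ERR=-14252721125/2147483648
Target (1,6): original=188, with diffused error = 533355609115/2147483648

Answer: 533355609115/2147483648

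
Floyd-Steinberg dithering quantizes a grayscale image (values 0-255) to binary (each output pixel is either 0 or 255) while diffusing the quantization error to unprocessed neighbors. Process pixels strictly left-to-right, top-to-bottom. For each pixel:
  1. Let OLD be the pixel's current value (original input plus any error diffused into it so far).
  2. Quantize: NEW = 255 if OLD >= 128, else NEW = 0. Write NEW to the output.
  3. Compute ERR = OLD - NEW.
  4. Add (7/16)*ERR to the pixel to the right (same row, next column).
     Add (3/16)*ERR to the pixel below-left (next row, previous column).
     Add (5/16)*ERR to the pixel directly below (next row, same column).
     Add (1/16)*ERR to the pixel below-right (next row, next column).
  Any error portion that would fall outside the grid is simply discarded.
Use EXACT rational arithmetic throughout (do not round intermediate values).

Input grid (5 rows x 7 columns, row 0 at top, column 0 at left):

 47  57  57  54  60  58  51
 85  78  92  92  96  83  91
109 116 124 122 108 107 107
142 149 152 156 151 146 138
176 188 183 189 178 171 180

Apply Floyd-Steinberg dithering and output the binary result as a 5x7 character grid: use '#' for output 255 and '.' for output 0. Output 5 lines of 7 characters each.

Answer: .......
.#.#.#.
#.#.#.#
.#.##.#
###.##.

Derivation:
(0,0): OLD=47 → NEW=0, ERR=47
(0,1): OLD=1241/16 → NEW=0, ERR=1241/16
(0,2): OLD=23279/256 → NEW=0, ERR=23279/256
(0,3): OLD=384137/4096 → NEW=0, ERR=384137/4096
(0,4): OLD=6621119/65536 → NEW=0, ERR=6621119/65536
(0,5): OLD=107165241/1048576 → NEW=0, ERR=107165241/1048576
(0,6): OLD=1605794703/16777216 → NEW=0, ERR=1605794703/16777216
(1,0): OLD=29243/256 → NEW=0, ERR=29243/256
(1,1): OLD=352669/2048 → NEW=255, ERR=-169571/2048
(1,2): OLD=6987745/65536 → NEW=0, ERR=6987745/65536
(1,3): OLD=50484237/262144 → NEW=255, ERR=-16362483/262144
(1,4): OLD=2101987527/16777216 → NEW=0, ERR=2101987527/16777216
(1,5): OLD=26039832695/134217728 → NEW=255, ERR=-8185687945/134217728
(1,6): OLD=216070135321/2147483648 → NEW=0, ERR=216070135321/2147483648
(2,0): OLD=4232719/32768 → NEW=255, ERR=-4123121/32768
(2,1): OLD=65229205/1048576 → NEW=0, ERR=65229205/1048576
(2,2): OLD=2812828671/16777216 → NEW=255, ERR=-1465361409/16777216
(2,3): OLD=12675213255/134217728 → NEW=0, ERR=12675213255/134217728
(2,4): OLD=185899786359/1073741824 → NEW=255, ERR=-87904378761/1073741824
(2,5): OLD=2708240476541/34359738368 → NEW=0, ERR=2708240476541/34359738368
(2,6): OLD=92971630133563/549755813888 → NEW=255, ERR=-47216102407877/549755813888
(3,0): OLD=1918352927/16777216 → NEW=0, ERR=1918352927/16777216
(3,1): OLD=26068283827/134217728 → NEW=255, ERR=-8157236813/134217728
(3,2): OLD=128538689225/1073741824 → NEW=0, ERR=128538689225/1073741824
(3,3): OLD=932335670255/4294967296 → NEW=255, ERR=-162880990225/4294967296
(3,4): OLD=71196667865631/549755813888 → NEW=255, ERR=-68991064675809/549755813888
(3,5): OLD=415648008742861/4398046511104 → NEW=0, ERR=415648008742861/4398046511104
(3,6): OLD=11078433442399827/70368744177664 → NEW=255, ERR=-6865596322904493/70368744177664
(4,0): OLD=430219528689/2147483648 → NEW=255, ERR=-117388801551/2147483648
(4,1): OLD=6002111567293/34359738368 → NEW=255, ERR=-2759621716547/34359738368
(4,2): OLD=95856755812147/549755813888 → NEW=255, ERR=-44330976729293/549755813888
(4,3): OLD=553369762602017/4398046511104 → NEW=0, ERR=553369762602017/4398046511104
(4,4): OLD=7359868053522067/35184372088832 → NEW=255, ERR=-1612146829130093/35184372088832
(4,5): OLD=173783023914479251/1125899906842624 → NEW=255, ERR=-113321452330389869/1125899906842624
(4,6): OLD=2006499749799841013/18014398509481984 → NEW=0, ERR=2006499749799841013/18014398509481984
Row 0: .......
Row 1: .#.#.#.
Row 2: #.#.#.#
Row 3: .#.##.#
Row 4: ###.##.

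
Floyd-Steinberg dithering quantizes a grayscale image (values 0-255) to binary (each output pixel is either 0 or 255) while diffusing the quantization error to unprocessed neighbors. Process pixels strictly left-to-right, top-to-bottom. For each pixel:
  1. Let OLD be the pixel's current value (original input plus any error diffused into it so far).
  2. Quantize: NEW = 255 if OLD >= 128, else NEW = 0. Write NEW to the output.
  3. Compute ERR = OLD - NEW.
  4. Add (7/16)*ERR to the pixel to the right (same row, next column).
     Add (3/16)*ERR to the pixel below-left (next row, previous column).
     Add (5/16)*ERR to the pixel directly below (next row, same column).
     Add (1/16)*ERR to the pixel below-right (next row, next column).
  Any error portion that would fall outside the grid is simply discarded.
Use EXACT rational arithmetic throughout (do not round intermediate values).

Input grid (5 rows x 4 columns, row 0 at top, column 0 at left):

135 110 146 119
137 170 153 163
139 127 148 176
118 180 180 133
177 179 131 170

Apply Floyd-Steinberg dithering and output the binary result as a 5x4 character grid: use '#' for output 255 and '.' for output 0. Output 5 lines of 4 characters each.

Answer: #.#.
.#.#
#.##
.##.
##.#

Derivation:
(0,0): OLD=135 → NEW=255, ERR=-120
(0,1): OLD=115/2 → NEW=0, ERR=115/2
(0,2): OLD=5477/32 → NEW=255, ERR=-2683/32
(0,3): OLD=42147/512 → NEW=0, ERR=42147/512
(1,0): OLD=3529/32 → NEW=0, ERR=3529/32
(1,1): OLD=54527/256 → NEW=255, ERR=-10753/256
(1,2): OLD=1044075/8192 → NEW=0, ERR=1044075/8192
(1,3): OLD=31358173/131072 → NEW=255, ERR=-2065187/131072
(2,0): OLD=678245/4096 → NEW=255, ERR=-366235/4096
(2,1): OLD=13834023/131072 → NEW=0, ERR=13834023/131072
(2,2): OLD=59880195/262144 → NEW=255, ERR=-6966525/262144
(2,3): OLD=702190359/4194304 → NEW=255, ERR=-367357161/4194304
(3,0): OLD=230368405/2097152 → NEW=0, ERR=230368405/2097152
(3,1): OLD=8404389515/33554432 → NEW=255, ERR=-151990645/33554432
(3,2): OLD=85839191669/536870912 → NEW=255, ERR=-51062890891/536870912
(3,3): OLD=535645038259/8589934592 → NEW=0, ERR=535645038259/8589934592
(4,0): OLD=112999651889/536870912 → NEW=255, ERR=-23902430671/536870912
(4,1): OLD=631953832339/4294967296 → NEW=255, ERR=-463262828141/4294967296
(4,2): OLD=9001817549235/137438953472 → NEW=0, ERR=9001817549235/137438953472
(4,3): OLD=466626179281109/2199023255552 → NEW=255, ERR=-94124750884651/2199023255552
Row 0: #.#.
Row 1: .#.#
Row 2: #.##
Row 3: .##.
Row 4: ##.#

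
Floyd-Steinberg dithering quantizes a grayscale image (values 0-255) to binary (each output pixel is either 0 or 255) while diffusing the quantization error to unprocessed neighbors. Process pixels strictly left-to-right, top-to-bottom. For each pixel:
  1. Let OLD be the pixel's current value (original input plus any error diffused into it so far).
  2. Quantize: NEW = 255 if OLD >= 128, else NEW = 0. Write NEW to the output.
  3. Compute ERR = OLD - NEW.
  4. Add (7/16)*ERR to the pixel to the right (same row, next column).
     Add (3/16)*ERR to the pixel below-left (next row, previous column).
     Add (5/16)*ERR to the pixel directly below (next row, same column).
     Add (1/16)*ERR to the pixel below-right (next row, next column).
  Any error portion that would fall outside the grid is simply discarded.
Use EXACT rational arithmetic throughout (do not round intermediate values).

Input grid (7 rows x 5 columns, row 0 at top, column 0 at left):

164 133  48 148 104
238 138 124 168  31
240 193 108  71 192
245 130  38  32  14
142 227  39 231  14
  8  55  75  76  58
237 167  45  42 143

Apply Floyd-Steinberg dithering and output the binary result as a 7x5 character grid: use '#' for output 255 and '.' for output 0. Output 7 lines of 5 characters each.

(0,0): OLD=164 → NEW=255, ERR=-91
(0,1): OLD=1491/16 → NEW=0, ERR=1491/16
(0,2): OLD=22725/256 → NEW=0, ERR=22725/256
(0,3): OLD=765283/4096 → NEW=255, ERR=-279197/4096
(0,4): OLD=4861365/65536 → NEW=0, ERR=4861365/65536
(1,0): OLD=58121/256 → NEW=255, ERR=-7159/256
(1,1): OLD=339647/2048 → NEW=255, ERR=-182593/2048
(1,2): OLD=6932267/65536 → NEW=0, ERR=6932267/65536
(1,3): OLD=55688143/262144 → NEW=255, ERR=-11158577/262144
(1,4): OLD=131272077/4194304 → NEW=0, ERR=131272077/4194304
(2,0): OLD=7030181/32768 → NEW=255, ERR=-1325659/32768
(2,1): OLD=173565159/1048576 → NEW=255, ERR=-93821721/1048576
(2,2): OLD=1482378101/16777216 → NEW=0, ERR=1482378101/16777216
(2,3): OLD=29214744719/268435456 → NEW=0, ERR=29214744719/268435456
(2,4): OLD=1059717615657/4294967296 → NEW=255, ERR=-35499044823/4294967296
(3,0): OLD=3616847317/16777216 → NEW=255, ERR=-661342763/16777216
(3,1): OLD=13264934577/134217728 → NEW=0, ERR=13264934577/134217728
(3,2): OLD=531133962987/4294967296 → NEW=0, ERR=531133962987/4294967296
(3,3): OLD=1065891529171/8589934592 → NEW=0, ERR=1065891529171/8589934592
(3,4): OLD=9965267435583/137438953472 → NEW=0, ERR=9965267435583/137438953472
(4,0): OLD=318283771227/2147483648 → NEW=255, ERR=-229324559013/2147483648
(4,1): OLD=15935265066843/68719476736 → NEW=255, ERR=-1588201500837/68719476736
(4,2): OLD=106627303219893/1099511627776 → NEW=0, ERR=106627303219893/1099511627776
(4,3): OLD=5867493390447451/17592186044416 → NEW=255, ERR=1381485949121371/17592186044416
(4,4): OLD=22171768328314109/281474976710656 → NEW=0, ERR=22171768328314109/281474976710656
(5,0): OLD=-32660440922383/1099511627776 → NEW=0, ERR=-32660440922383/1099511627776
(5,1): OLD=407179380682131/8796093022208 → NEW=0, ERR=407179380682131/8796093022208
(5,2): OLD=39079197103590315/281474976710656 → NEW=255, ERR=-32696921957626965/281474976710656
(5,3): OLD=79431472128928389/1125899906842624 → NEW=0, ERR=79431472128928389/1125899906842624
(5,4): OLD=2132705885762503719/18014398509481984 → NEW=0, ERR=2132705885762503719/18014398509481984
(6,0): OLD=33269905245363809/140737488355328 → NEW=255, ERR=-2618154285244831/140737488355328
(6,1): OLD=674143839937575215/4503599627370496 → NEW=255, ERR=-474274065041901265/4503599627370496
(6,2): OLD=-1531426971740317195/72057594037927936 → NEW=0, ERR=-1531426971740317195/72057594037927936
(6,3): OLD=80342844080559978695/1152921504606846976 → NEW=0, ERR=80342844080559978695/1152921504606846976
(6,4): OLD=3964088022008409592369/18446744073709551616 → NEW=255, ERR=-739831716787526069711/18446744073709551616
Row 0: #..#.
Row 1: ##.#.
Row 2: ##..#
Row 3: #....
Row 4: ##.#.
Row 5: ..#..
Row 6: ##..#

Answer: #..#.
##.#.
##..#
#....
##.#.
..#..
##..#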